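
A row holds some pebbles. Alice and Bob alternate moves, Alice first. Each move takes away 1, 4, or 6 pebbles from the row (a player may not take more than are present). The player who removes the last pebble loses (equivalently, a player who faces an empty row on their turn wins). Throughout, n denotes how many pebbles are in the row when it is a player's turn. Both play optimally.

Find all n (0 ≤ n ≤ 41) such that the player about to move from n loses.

Classify positions by backward induction: terminal positions (no move available) are W. From any other position, the mover wins iff some move reaches an L.
n=0: no move; the opponent has just taken the last pebble and therefore loses → W
n=1: the only move is to 0(W), a W ⇒ L
n=2: can move to 1, which is L ⇒ W
n=3: the only move is to 2(W), a W ⇒ L
n=4: can move to 3, which is L ⇒ W
n=5: can move to 1, which is L ⇒ W
n=6: moves to 5(W), 2(W), 0(W); every one is W ⇒ L
n=7: can move to 6, which is L ⇒ W
n=8: moves to 7(W), 4(W), 2(W); every one is W ⇒ L
n=9: can move to 8, which is L ⇒ W
n=10: can move to 6, which is L ⇒ W
n=11: moves to 10(W), 7(W), 5(W); every one is W ⇒ L
n=12: can move to 11, which is L ⇒ W
n=13: moves to 12(W), 9(W), 7(W); every one is W ⇒ L
n=14: can move to 13, which is L ⇒ W
n=15: can move to 11, which is L ⇒ W
n=16: moves to 15(W), 12(W), 10(W); every one is W ⇒ L
n=17: can move to 16, which is L ⇒ W
n=18: moves to 17(W), 14(W), 12(W); every one is W ⇒ L
n=19: can move to 18, which is L ⇒ W
n=20: can move to 16, which is L ⇒ W
n=21: moves to 20(W), 17(W), 15(W); every one is W ⇒ L
n=22: can move to 21, which is L ⇒ W
n=23: moves to 22(W), 19(W), 17(W); every one is W ⇒ L
n=24: can move to 23, which is L ⇒ W
n=25: can move to 21, which is L ⇒ W
n=26: moves to 25(W), 22(W), 20(W); every one is W ⇒ L
n=27: can move to 26, which is L ⇒ W
n=28: moves to 27(W), 24(W), 22(W); every one is W ⇒ L
n=29: can move to 28, which is L ⇒ W
n=30: can move to 26, which is L ⇒ W
n=31: moves to 30(W), 27(W), 25(W); every one is W ⇒ L
n=32: can move to 31, which is L ⇒ W
n=33: moves to 32(W), 29(W), 27(W); every one is W ⇒ L
n=34: can move to 33, which is L ⇒ W
n=35: can move to 31, which is L ⇒ W
n=36: moves to 35(W), 32(W), 30(W); every one is W ⇒ L
n=37: can move to 36, which is L ⇒ W
n=38: moves to 37(W), 34(W), 32(W); every one is W ⇒ L
n=39: can move to 38, which is L ⇒ W
n=40: can move to 36, which is L ⇒ W
n=41: moves to 40(W), 37(W), 35(W); every one is W ⇒ L
The losing starting values of n are exactly the entries labelled L in this table (17 of them).

1, 3, 6, 8, 11, 13, 16, 18, 21, 23, 26, 28, 31, 33, 36, 38, 41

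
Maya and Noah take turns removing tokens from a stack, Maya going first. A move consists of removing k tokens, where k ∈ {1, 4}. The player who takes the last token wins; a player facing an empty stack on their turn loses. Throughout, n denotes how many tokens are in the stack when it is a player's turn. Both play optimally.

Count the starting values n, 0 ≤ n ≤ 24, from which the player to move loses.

Classify positions by backward induction: terminal positions (no move available) are L. From any other position, the mover wins iff some move reaches an L.
n=0: no move → L
n=1: can move to 0, which is L ⇒ W
n=2: the only move is to 1(W), a W ⇒ L
n=3: can move to 2, which is L ⇒ W
n=4: can move to 0, which is L ⇒ W
n=5: moves to 4(W), 1(W); every one is W ⇒ L
n=6: can move to 5, which is L ⇒ W
n=7: moves to 6(W), 3(W); every one is W ⇒ L
n=8: can move to 7, which is L ⇒ W
n=9: can move to 5, which is L ⇒ W
n=10: moves to 9(W), 6(W); every one is W ⇒ L
n=11: can move to 10, which is L ⇒ W
n=12: moves to 11(W), 8(W); every one is W ⇒ L
n=13: can move to 12, which is L ⇒ W
n=14: can move to 10, which is L ⇒ W
n=15: moves to 14(W), 11(W); every one is W ⇒ L
n=16: can move to 15, which is L ⇒ W
n=17: moves to 16(W), 13(W); every one is W ⇒ L
n=18: can move to 17, which is L ⇒ W
n=19: can move to 15, which is L ⇒ W
n=20: moves to 19(W), 16(W); every one is W ⇒ L
n=21: can move to 20, which is L ⇒ W
n=22: moves to 21(W), 18(W); every one is W ⇒ L
n=23: can move to 22, which is L ⇒ W
n=24: can move to 20, which is L ⇒ W
L entries with 0 ≤ n ≤ 24: n = 0, 2, 5, 7, 10, 12, 15, 17, 20, 22; that makes 10.

10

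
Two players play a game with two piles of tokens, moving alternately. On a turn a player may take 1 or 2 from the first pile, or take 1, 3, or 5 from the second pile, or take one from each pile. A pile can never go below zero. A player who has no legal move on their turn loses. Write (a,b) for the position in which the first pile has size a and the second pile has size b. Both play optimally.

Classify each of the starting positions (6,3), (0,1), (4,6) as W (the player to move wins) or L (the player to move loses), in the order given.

(6,3): W, (0,1): W, (4,6): L

Positions with no move are L. A position that does have a move is losing for the player to move precisely when every available move leads to a winning position for the opponent. Fill in the labels:
No move ever increases a pile, so every position that can arise here has a ≤ 6 and b ≤ 6; it is enough to label the cells with 0 ≤ a ≤ 6 and 0 ≤ b ≤ 6.
Every move lowers a or b (never raises either), so fill the grid row by row in increasing a, and left to right within a row: each cell's successors are then already labelled.
      b=0  b=1  b=2  b=3  b=4  b=5  b=6
a=0:    L    W    L    W    L    W    L
a=1:    W    W    W    W    W    W    W
a=2:    W    L    W    L    W    L    W
a=3:    L    W    W    W    W    W    W
a=4:    W    W    L    W    L    W    L
a=5:    W    L    W    W    W    W    W
a=6:    L    W    W    W    W    W    W
Cells with no legal move (terminal, hence L): (0,0).
The remaining L cells, each justified by listing all of its moves:
(0,2): the only move is to (0,1)(W), a W ⇒ L
(0,4): moves to (0,3)(W), (0,1)(W); every one is W ⇒ L
(0,6): moves to (0,5)(W), (0,3)(W), (0,1)(W); every one is W ⇒ L
(2,1): moves to (1,1)(W), (0,1)(W), (2,0)(W), (1,0)(W); every one is W ⇒ L
(2,3): moves to (1,3)(W), (0,3)(W), (2,2)(W), (2,0)(W), (1,2)(W); every one is W ⇒ L
(2,5): moves to (1,5)(W), (0,5)(W), (2,4)(W), (2,2)(W), (2,0)(W), (1,4)(W); every one is W ⇒ L
(3,0): moves to (2,0)(W), (1,0)(W); every one is W ⇒ L
(4,2): moves to (3,2)(W), (2,2)(W), (4,1)(W), (3,1)(W); every one is W ⇒ L
(4,4): moves to (3,4)(W), (2,4)(W), (4,3)(W), (4,1)(W), (3,3)(W); every one is W ⇒ L
(4,6): moves to (3,6)(W), (2,6)(W), (4,5)(W), (4,3)(W), (4,1)(W), (3,5)(W); every one is W ⇒ L
(5,1): moves to (4,1)(W), (3,1)(W), (5,0)(W), (4,0)(W); every one is W ⇒ L
(6,0): moves to (5,0)(W), (4,0)(W); every one is W ⇒ L
Every other cell has at least one move into one of the L cells above, so it is W.
(6,3): the move to (6,0) reaches an L cell, so W
(0,1): the move to (0,0) reaches an L cell, so W
(4,6): one of the L cells justified above, so L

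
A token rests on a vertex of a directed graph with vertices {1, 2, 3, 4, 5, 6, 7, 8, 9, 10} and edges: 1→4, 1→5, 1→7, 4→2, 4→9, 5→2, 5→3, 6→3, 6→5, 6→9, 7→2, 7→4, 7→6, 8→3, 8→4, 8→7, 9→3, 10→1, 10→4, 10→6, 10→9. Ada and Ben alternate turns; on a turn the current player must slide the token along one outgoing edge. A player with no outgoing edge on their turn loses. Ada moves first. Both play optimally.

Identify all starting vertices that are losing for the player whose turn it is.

Build the W/L table. Terminal = L. A non-terminal position is W if it has a move to some L; otherwise it is L.
Every edge goes from a vertex to one that appears earlier in the order 3, 2, 5, 9, 6, 4, 7, 1, 10, 8, so processing vertices in that order labels each vertex after all of its successors.
3: no outgoing edge → L
2: no outgoing edge → L
5: →2(L), so W
9: →3(L), so W
6: →3(L), so W
4: →2(L), so W
7: →2(L), so W
1: →7(W), 4(W), 5(W) — all W, so L
10: →1(L), so W
8: →3(L), so W
The losing starting vertices are exactly the entries labelled L in this table (3 of them).

1, 2, 3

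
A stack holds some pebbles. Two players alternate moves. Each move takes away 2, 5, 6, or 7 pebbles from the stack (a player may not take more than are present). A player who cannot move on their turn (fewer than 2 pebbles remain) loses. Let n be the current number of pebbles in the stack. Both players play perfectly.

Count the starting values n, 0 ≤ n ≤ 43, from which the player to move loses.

12

Label each position W (a win for the player to move) or L (a loss). A position with no legal move is L; any other position is W exactly when some move reaches an L, and L when every move reaches a W.
n=0: no move → L
n=1: no move → L
n=2: →0(L), so W
n=3: →1(L), so W
n=4: →2(W) only, which is W, so L
n=5: →0(L), so W
n=6: →4(L), so W
n=7: →1(L), so W
n=8: →1(L), so W
n=9: →4(L), so W
n=10: →4(L), so W
n=11: →4(L), so W
n=12: →10(W), 7(W), 6(W), 5(W) — all W, so L
n=13: →11(W), 8(W), 7(W), 6(W) — all W, so L
n=14: →12(L), so W
n=15: →13(L), so W
n=16: →14(W), 11(W), 10(W), 9(W) — all W, so L
n=17: →12(L), so W
n=18: →16(L), so W
n=19: →13(L), so W
n=20: →13(L), so W
n=21: →16(L), so W
n=22: →16(L), so W
n=23: →16(L), so W
n=24: →22(W), 19(W), 18(W), 17(W) — all W, so L
n=25: →23(W), 20(W), 19(W), 18(W) — all W, so L
n=26: →24(L), so W
n=27: →25(L), so W
n=28: →26(W), 23(W), 22(W), 21(W) — all W, so L
n=29: →24(L), so W
n=30: →28(L), so W
n=31: →25(L), so W
n=32: →25(L), so W
n=33: →28(L), so W
n=34: →28(L), so W
n=35: →28(L), so W
n=36: →34(W), 31(W), 30(W), 29(W) — all W, so L
n=37: →35(W), 32(W), 31(W), 30(W) — all W, so L
n=38: →36(L), so W
n=39: →37(L), so W
n=40: →38(W), 35(W), 34(W), 33(W) — all W, so L
n=41: →36(L), so W
n=42: →40(L), so W
n=43: →37(L), so W
L entries with 0 ≤ n ≤ 43: n = 0, 1, 4, 12, 13, 16, 24, 25, 28, 36, 37, 40; that makes 12.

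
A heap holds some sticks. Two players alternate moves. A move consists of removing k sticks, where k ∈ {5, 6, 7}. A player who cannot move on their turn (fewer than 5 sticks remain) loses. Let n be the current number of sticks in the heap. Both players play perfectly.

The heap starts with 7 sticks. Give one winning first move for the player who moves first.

Remove 5, leaving 2.

Build the W/L table. Terminal = L. A non-terminal position is W if it has a move to some L; otherwise it is L.
n=0: no move → L
n=1: no move → L
n=2: no move → L
n=3: no move → L
n=4: no move → L
n=5: W (go to 0, an L position)
n=6: W (go to 1, an L position)
n=7: W (go to 2, an L position)
From 7, the L positions reachable in one move are: 2, 1, 0. Any move reaching one of these is winning.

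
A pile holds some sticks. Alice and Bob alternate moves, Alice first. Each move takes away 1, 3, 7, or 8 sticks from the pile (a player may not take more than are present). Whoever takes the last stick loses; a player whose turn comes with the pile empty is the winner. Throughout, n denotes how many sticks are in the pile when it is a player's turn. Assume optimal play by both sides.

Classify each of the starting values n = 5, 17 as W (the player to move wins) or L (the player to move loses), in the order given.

5: L, 17: W

Use the standard recursion: the mover wins at a terminal position; elsewhere, the mover wins exactly when some move hands the opponent an L position.
n=0: no move; the opponent has just taken the last stick and therefore loses → W
n=1: →0(W) only, which is W, so L
n=2: →1(L), so W
n=3: →2(W), 0(W) — all W, so L
n=4: →3(L), so W
n=5: →4(W), 2(W) — all W, so L
n=6: →5(L), so W
n=7: →6(W), 4(W), 0(W) — all W, so L
n=8: →7(L), so W
n=9: →1(L), so W
n=10: →7(L), so W
n=11: →3(L), so W
n=12: →5(L), so W
n=13: →5(L), so W
n=14: →7(L), so W
n=15: →7(L), so W
n=16: →15(W), 13(W), 9(W), 8(W) — all W, so L
n=17: →16(L), so W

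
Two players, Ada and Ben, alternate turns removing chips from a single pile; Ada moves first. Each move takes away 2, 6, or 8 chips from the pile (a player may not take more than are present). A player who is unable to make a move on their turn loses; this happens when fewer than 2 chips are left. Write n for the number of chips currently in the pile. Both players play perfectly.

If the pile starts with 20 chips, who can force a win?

Ada wins.

Label each position W (a win for the player to move) or L (a loss). A position with no legal move is L; any other position is W exactly when some move reaches an L, and L when every move reaches a W.
n=0: no move → L
n=1: no move → L
n=2: W (go to 0, an L position)
n=3: W (go to 1, an L position)
n=4: L (sole option 2(W) is W)
n=5: L (sole option 3(W) is W)
n=6: W (go to 4, an L position)
n=7: W (go to 5, an L position)
n=8: W (go to 0, an L position)
n=9: W (go to 1, an L position)
n=10: W (go to 4, an L position)
n=11: W (go to 5, an L position)
n=12: W (go to 4, an L position)
n=13: W (go to 5, an L position)
n=14: L (options 12(W), 8(W), 6(W) are all W)
n=15: L (options 13(W), 9(W), 7(W) are all W)
n=16: W (go to 14, an L position)
n=17: W (go to 15, an L position)
n=18: L (options 16(W), 12(W), 10(W) are all W)
n=19: L (options 17(W), 13(W), 11(W) are all W)
n=20: W (go to 18, an L position)
The starting position 20 is W: Ada should remove 2, leaving 18, handing over an L position.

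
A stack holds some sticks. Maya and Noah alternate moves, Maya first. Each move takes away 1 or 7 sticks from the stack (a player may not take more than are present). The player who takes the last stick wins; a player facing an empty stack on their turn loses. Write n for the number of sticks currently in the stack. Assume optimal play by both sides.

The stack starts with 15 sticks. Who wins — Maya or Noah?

Maya wins.

Build the W/L table. Terminal = L. A non-terminal position is W if it has a move to some L; otherwise it is L.
n=0: no move → L
n=1: reaches L-position 0 → W
n=2: only reaches 1(W), which is W → L
n=3: reaches L-position 2 → W
n=4: only reaches 3(W), which is W → L
n=5: reaches L-position 4 → W
n=6: only reaches 5(W), which is W → L
n=7: reaches L-position 6 → W
n=8: only reaches 7(W), 1(W), all W → L
n=9: reaches L-position 8 → W
n=10: only reaches 9(W), 3(W), all W → L
n=11: reaches L-position 10 → W
n=12: only reaches 11(W), 5(W), all W → L
n=13: reaches L-position 12 → W
n=14: only reaches 13(W), 7(W), all W → L
n=15: reaches L-position 14 → W
From 15 Maya can remove 1, leaving 14, reaching an L position.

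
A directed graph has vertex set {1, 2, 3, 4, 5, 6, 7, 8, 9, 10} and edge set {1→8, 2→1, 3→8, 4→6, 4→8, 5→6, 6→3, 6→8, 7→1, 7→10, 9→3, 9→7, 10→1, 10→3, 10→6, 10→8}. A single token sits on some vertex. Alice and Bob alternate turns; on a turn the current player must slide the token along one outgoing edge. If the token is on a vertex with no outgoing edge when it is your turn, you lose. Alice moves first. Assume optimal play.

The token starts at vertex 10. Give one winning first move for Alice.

Compute win/loss labels from the base case upward. A position with no move is L. Any other position is W if it can reach an L in one move, else L.
Every edge goes from a vertex to one that appears earlier in the order 8, 3, 6, 1, 10, 7, 4, 5, 2, 9, so processing vertices in that order labels each vertex after all of its successors.
8: no outgoing edge → L
3: reaches L-position 8 → W
6: reaches L-position 8 → W
1: reaches L-position 8 → W
10: reaches L-position 8 → W
7: only reaches 10(W), 1(W), all W → L
4: reaches L-position 8 → W
5: only reaches 6(W), which is W → L
2: only reaches 1(W), which is W → L
9: reaches L-position 7 → W
From 10, the L positions reachable in one move are: 8.

Move to 8.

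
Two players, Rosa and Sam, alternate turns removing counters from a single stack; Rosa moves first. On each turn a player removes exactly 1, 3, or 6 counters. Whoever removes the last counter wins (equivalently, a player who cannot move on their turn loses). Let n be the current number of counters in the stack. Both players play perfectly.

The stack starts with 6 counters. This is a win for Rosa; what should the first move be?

Remove 6, leaving 0.

Build the W/L table. Terminal = L. A non-terminal position is W if it has a move to some L; otherwise it is L.
n=0: no move → L
n=1: reaches L-position 0 → W
n=2: only reaches 1(W), which is W → L
n=3: reaches L-position 2 → W
n=4: only reaches 3(W), 1(W), all W → L
n=5: reaches L-position 4 → W
n=6: reaches L-position 0 → W
From 6, the L positions reachable in one move are: 0.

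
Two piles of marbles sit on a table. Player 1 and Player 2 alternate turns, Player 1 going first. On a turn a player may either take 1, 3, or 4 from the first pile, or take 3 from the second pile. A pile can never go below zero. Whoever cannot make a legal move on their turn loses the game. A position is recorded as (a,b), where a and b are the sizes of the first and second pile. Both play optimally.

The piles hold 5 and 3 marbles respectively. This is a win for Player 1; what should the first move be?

Move to (1,3).

Compute win/loss labels from the base case upward. A position with no move is L. Any other position is W if it can reach an L in one move, else L.
No move ever increases a pile, so every position that can arise here has a ≤ 5 and b ≤ 3; it is enough to label the cells with 0 ≤ a ≤ 5 and 0 ≤ b ≤ 3.
Every move lowers a or b (never raises either), so fill the grid row by row in increasing a, and left to right within a row: each cell's successors are then already labelled.
      b=0  b=1  b=2  b=3
a=0:    L    L    L    W
a=1:    W    W    W    L
a=2:    L    L    L    W
a=3:    W    W    W    L
a=4:    W    W    W    W
a=5:    W    W    W    W
Cells with no legal move (terminal, hence L): (0,0), (0,1), (0,2).
The remaining L cells, each justified by listing all of its moves:
(1,3): moves to (0,3)(W), (1,0)(W); every one is W ⇒ L
(2,0): the only move is to (1,0)(W), a W ⇒ L
(2,1): the only move is to (1,1)(W), a W ⇒ L
(2,2): the only move is to (1,2)(W), a W ⇒ L
(3,3): moves to (2,3)(W), (0,3)(W), (3,0)(W); every one is W ⇒ L
Every other cell has at least one move into one of the L cells above, so it is W.
From (5,3), the L positions reachable in one move are: (1,3).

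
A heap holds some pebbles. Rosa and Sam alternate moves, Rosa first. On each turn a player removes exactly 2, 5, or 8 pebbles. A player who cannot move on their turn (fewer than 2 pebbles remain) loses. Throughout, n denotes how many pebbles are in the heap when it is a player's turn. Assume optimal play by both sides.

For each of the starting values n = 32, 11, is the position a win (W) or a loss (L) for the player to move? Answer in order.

32: W, 11: L

Classify positions by backward induction: terminal positions (no move available) are L. From any other position, the mover wins iff some move reaches an L.
n=0: no move → L
n=1: no move → L
n=2: W (go to 0, an L position)
n=3: W (go to 1, an L position)
n=4: L (sole option 2(W) is W)
n=5: W (go to 0, an L position)
n=6: W (go to 4, an L position)
n=7: L (options 5(W), 2(W) are all W)
n=8: W (go to 0, an L position)
n=9: W (go to 7, an L position)
n=10: L (options 8(W), 5(W), 2(W) are all W)
n=11: L (options 9(W), 6(W), 3(W) are all W)
n=12: W (go to 10, an L position)
n=13: W (go to 11, an L position)
n=14: L (options 12(W), 9(W), 6(W) are all W)
n=15: W (go to 10, an L position)
n=16: W (go to 14, an L position)
n=17: L (options 15(W), 12(W), 9(W) are all W)
n=18: W (go to 10, an L position)
n=19: W (go to 17, an L position)
n=20: L (options 18(W), 15(W), 12(W) are all W)
n=21: L (options 19(W), 16(W), 13(W) are all W)
n=22: W (go to 20, an L position)
n=23: W (go to 21, an L position)
n=24: L (options 22(W), 19(W), 16(W) are all W)
n=25: W (go to 20, an L position)
n=26: W (go to 24, an L position)
n=27: L (options 25(W), 22(W), 19(W) are all W)
n=28: W (go to 20, an L position)
n=29: W (go to 27, an L position)
n=30: L (options 28(W), 25(W), 22(W) are all W)
n=31: L (options 29(W), 26(W), 23(W) are all W)
n=32: W (go to 30, an L position)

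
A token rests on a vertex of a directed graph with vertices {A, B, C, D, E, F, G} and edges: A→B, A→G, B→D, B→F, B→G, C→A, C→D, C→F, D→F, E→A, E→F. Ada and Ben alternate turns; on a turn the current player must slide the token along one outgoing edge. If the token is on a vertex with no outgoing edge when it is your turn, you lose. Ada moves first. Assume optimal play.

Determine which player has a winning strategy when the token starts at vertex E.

Ada wins.

Use the standard recursion: the mover loses at a terminal position; elsewhere, the mover wins exactly when some move hands the opponent an L position.
Every edge goes from a vertex to one that appears earlier in the order G, F, D, B, A, C, E, so processing vertices in that order labels each vertex after all of its successors.
G: no outgoing edge → L
F: no outgoing edge → L
D: →F(L), so W
B: →F(L), so W
A: →G(L), so W
C: →F(L), so W
E: →F(L), so W
From E Ada can move to F, reaching an L position.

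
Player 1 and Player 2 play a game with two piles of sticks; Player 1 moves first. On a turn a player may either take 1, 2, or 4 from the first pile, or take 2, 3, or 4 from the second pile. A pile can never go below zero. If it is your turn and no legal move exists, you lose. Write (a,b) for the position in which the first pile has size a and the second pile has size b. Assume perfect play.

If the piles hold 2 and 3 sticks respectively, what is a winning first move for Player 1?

Move to (1,3).

Positions with no move are L. A position that does have a move is losing for the player to move precisely when every available move leads to a winning position for the opponent. Fill in the labels:
No move ever increases a pile, so every position that can arise here has a ≤ 2 and b ≤ 3; it is enough to label the cells with 0 ≤ a ≤ 2 and 0 ≤ b ≤ 3.
Every move lowers a or b (never raises either), so fill the grid row by row in increasing a, and left to right within a row: each cell's successors are then already labelled.
      b=0  b=1  b=2  b=3
a=0:    L    L    W    W
a=1:    W    W    L    L
a=2:    W    W    W    W
Cells with no legal move (terminal, hence L): (0,0), (0,1).
The remaining L cells, each justified by listing all of its moves:
(1,2): moves to (0,2)(W), (1,0)(W); every one is W ⇒ L
(1,3): moves to (0,3)(W), (1,1)(W), (1,0)(W); every one is W ⇒ L
Every other cell has at least one move into one of the L cells above, so it is W.
From (2,3), the L positions reachable in one move are: (1,3).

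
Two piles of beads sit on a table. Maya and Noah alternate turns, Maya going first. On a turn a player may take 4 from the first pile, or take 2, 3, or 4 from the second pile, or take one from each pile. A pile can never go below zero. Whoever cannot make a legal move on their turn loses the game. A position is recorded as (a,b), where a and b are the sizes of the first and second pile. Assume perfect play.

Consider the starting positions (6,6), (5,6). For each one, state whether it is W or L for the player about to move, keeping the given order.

(6,6): L, (5,6): W

Work bottom-up. With no move the player to move loses. Otherwise the position is W if at least one move leads to an L position for the opponent, and L if every move leads to a W.
No move ever increases a pile, so every position that can arise here has a ≤ 6 and b ≤ 6; it is enough to label the cells with 0 ≤ a ≤ 6 and 0 ≤ b ≤ 6.
Every move lowers a or b (never raises either), so fill the grid row by row in increasing a, and left to right within a row: each cell's successors are then already labelled.
      b=0  b=1  b=2  b=3  b=4  b=5  b=6
a=0:    L    L    W    W    W    W    L
a=1:    L    W    W    W    W    L    L
a=2:    L    W    W    W    W    L    W
a=3:    L    W    W    W    W    L    W
a=4:    W    W    L    L    W    W    W
a=5:    W    L    L    W    W    W    W
a=6:    W    L    W    W    W    W    L
Cells with no legal move (terminal, hence L): (0,0), (0,1), (1,0), (2,0), (3,0).
The remaining L cells, each justified by listing all of its moves:
(0,6): moves to (0,4)(W), (0,3)(W), (0,2)(W); every one is W ⇒ L
(1,5): moves to (1,3)(W), (1,2)(W), (1,1)(W), (0,4)(W); every one is W ⇒ L
(1,6): moves to (1,4)(W), (1,3)(W), (1,2)(W), (0,5)(W); every one is W ⇒ L
(2,5): moves to (2,3)(W), (2,2)(W), (2,1)(W), (1,4)(W); every one is W ⇒ L
(3,5): moves to (3,3)(W), (3,2)(W), (3,1)(W), (2,4)(W); every one is W ⇒ L
(4,2): moves to (0,2)(W), (4,0)(W), (3,1)(W); every one is W ⇒ L
(4,3): moves to (0,3)(W), (4,1)(W), (4,0)(W), (3,2)(W); every one is W ⇒ L
(5,1): moves to (1,1)(W), (4,0)(W); every one is W ⇒ L
(5,2): moves to (1,2)(W), (5,0)(W), (4,1)(W); every one is W ⇒ L
(6,1): moves to (2,1)(W), (5,0)(W); every one is W ⇒ L
(6,6): moves to (2,6)(W), (6,4)(W), (6,3)(W), (6,2)(W), (5,5)(W); every one is W ⇒ L
Every other cell has at least one move into one of the L cells above, so it is W.
(6,6): one of the L cells justified above, so L
(5,6): the move to (1,6) reaches an L cell, so W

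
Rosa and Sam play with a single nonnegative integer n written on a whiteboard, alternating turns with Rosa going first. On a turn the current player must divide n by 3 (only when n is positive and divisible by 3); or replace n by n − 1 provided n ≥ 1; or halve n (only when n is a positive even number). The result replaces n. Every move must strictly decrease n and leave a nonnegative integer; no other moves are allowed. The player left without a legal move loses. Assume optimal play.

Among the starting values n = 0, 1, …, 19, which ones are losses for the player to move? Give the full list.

Work bottom-up. With no move the player to move loses. Otherwise the position is W if at least one move leads to an L position for the opponent, and L if every move leads to a W.
n=0: no move → L
n=1: can move to 0, which is L ⇒ W
n=2: the only move is to 1(W), a W ⇒ L
n=3: can move to 2, which is L ⇒ W
n=4: can move to 2, which is L ⇒ W
n=5: the only move is to 4(W), a W ⇒ L
n=6: can move to 2, which is L ⇒ W
n=7: the only move is to 6(W), a W ⇒ L
n=8: can move to 7, which is L ⇒ W
n=9: moves to 3(W), 8(W); every one is W ⇒ L
n=10: can move to 5, which is L ⇒ W
n=11: the only move is to 10(W), a W ⇒ L
n=12: can move to 11, which is L ⇒ W
n=13: the only move is to 12(W), a W ⇒ L
n=14: can move to 7, which is L ⇒ W
n=15: can move to 5, which is L ⇒ W
n=16: moves to 8(W), 15(W); every one is W ⇒ L
n=17: can move to 16, which is L ⇒ W
n=18: can move to 9, which is L ⇒ W
n=19: the only move is to 18(W), a W ⇒ L
Reading off the rows marked L gives the requested list; there are 9 such values of n.

0, 2, 5, 7, 9, 11, 13, 16, 19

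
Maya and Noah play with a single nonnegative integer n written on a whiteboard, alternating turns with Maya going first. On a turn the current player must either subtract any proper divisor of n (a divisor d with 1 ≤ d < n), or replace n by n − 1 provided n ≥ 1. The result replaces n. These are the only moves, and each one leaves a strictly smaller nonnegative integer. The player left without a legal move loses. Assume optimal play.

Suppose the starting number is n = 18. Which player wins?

Use the standard recursion: the mover loses at a terminal position; elsewhere, the mover wins exactly when some move hands the opponent an L position.
n=0: no move → L
n=1: reaches L-position 0 → W
n=2: only reaches 1(W), which is W → L
n=3: reaches L-position 2 → W
n=4: reaches L-position 2 → W
n=5: only reaches 4(W), which is W → L
n=6: reaches L-position 5 → W
n=7: only reaches 6(W), which is W → L
n=8: reaches L-position 7 → W
n=9: only reaches 6(W), 8(W), all W → L
n=10: reaches L-position 5 → W
n=11: only reaches 10(W), which is W → L
n=12: reaches L-position 9 → W
n=13: only reaches 12(W), which is W → L
n=14: reaches L-position 7 → W
n=15: only reaches 10(W), 12(W), 14(W), all W → L
n=16: reaches L-position 15 → W
n=17: only reaches 16(W), which is W → L
n=18: reaches L-position 9 → W
From 18 Maya can move to 9, reaching an L position.

Maya wins.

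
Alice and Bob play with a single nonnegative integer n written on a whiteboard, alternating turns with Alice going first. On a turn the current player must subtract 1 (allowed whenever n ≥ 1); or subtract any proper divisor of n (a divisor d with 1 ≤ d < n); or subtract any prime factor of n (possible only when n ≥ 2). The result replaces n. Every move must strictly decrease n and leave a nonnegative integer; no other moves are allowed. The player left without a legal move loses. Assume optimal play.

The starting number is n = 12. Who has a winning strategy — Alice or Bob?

Alice wins.

Classify positions by backward induction: terminal positions (no move available) are L. From any other position, the mover wins iff some move reaches an L.
n=0: no move → L
n=1: →0(L), so W
n=2: →0(L), so W
n=3: →0(L), so W
n=4: →2(W), 3(W) — all W, so L
n=5: →0(L), so W
n=6: →4(L), so W
n=7: →0(L), so W
n=8: →4(L), so W
n=9: →6(W), 8(W) — all W, so L
n=10: →9(L), so W
n=11: →0(L), so W
n=12: →9(L), so W
From 12 Alice can move to 9, reaching an L position.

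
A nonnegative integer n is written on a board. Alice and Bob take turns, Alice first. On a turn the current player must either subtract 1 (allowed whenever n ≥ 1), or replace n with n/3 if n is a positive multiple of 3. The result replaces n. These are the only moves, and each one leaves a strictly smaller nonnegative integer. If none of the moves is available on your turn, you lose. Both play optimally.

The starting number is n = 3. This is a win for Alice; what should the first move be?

Move to 2.

Classify positions by backward induction: terminal positions (no move available) are L. From any other position, the mover wins iff some move reaches an L.
n=0: no move → L
n=1: reaches L-position 0 → W
n=2: only reaches 1(W), which is W → L
n=3: reaches L-position 2 → W
From 3, the L positions reachable in one move are: 2.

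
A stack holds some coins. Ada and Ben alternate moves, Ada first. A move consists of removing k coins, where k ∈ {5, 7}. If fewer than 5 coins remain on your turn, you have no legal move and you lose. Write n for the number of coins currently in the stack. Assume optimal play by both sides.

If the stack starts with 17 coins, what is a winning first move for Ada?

Remove 5, leaving 12.

Compute win/loss labels from the base case upward. A position with no move is L. Any other position is W if it can reach an L in one move, else L.
n=0: no move → L
n=1: no move → L
n=2: no move → L
n=3: no move → L
n=4: no move → L
n=5: W (go to 0, an L position)
n=6: W (go to 1, an L position)
n=7: W (go to 2, an L position)
n=8: W (go to 3, an L position)
n=9: W (go to 4, an L position)
n=10: W (go to 3, an L position)
n=11: W (go to 4, an L position)
n=12: L (options 7(W), 5(W) are all W)
n=13: L (options 8(W), 6(W) are all W)
n=14: L (options 9(W), 7(W) are all W)
n=15: L (options 10(W), 8(W) are all W)
n=16: L (options 11(W), 9(W) are all W)
n=17: W (go to 12, an L position)
From 17, the L positions reachable in one move are: 12.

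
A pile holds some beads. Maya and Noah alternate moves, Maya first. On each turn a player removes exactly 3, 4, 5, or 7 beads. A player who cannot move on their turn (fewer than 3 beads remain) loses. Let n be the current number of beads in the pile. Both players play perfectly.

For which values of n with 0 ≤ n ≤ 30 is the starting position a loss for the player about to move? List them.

0, 1, 2, 10, 11, 12, 20, 21, 22, 30

Classify positions by backward induction: terminal positions (no move available) are L. From any other position, the mover wins iff some move reaches an L.
n=0: no move → L
n=1: no move → L
n=2: no move → L
n=3: W (go to 0, an L position)
n=4: W (go to 1, an L position)
n=5: W (go to 2, an L position)
n=6: W (go to 2, an L position)
n=7: W (go to 2, an L position)
n=8: W (go to 1, an L position)
n=9: W (go to 2, an L position)
n=10: L (options 7(W), 6(W), 5(W), 3(W) are all W)
n=11: L (options 8(W), 7(W), 6(W), 4(W) are all W)
n=12: L (options 9(W), 8(W), 7(W), 5(W) are all W)
n=13: W (go to 10, an L position)
n=14: W (go to 11, an L position)
n=15: W (go to 12, an L position)
n=16: W (go to 12, an L position)
n=17: W (go to 12, an L position)
n=18: W (go to 11, an L position)
n=19: W (go to 12, an L position)
n=20: L (options 17(W), 16(W), 15(W), 13(W) are all W)
n=21: L (options 18(W), 17(W), 16(W), 14(W) are all W)
n=22: L (options 19(W), 18(W), 17(W), 15(W) are all W)
n=23: W (go to 20, an L position)
n=24: W (go to 21, an L position)
n=25: W (go to 22, an L position)
n=26: W (go to 22, an L position)
n=27: W (go to 22, an L position)
n=28: W (go to 21, an L position)
n=29: W (go to 22, an L position)
n=30: L (options 27(W), 26(W), 25(W), 23(W) are all W)
The losing starting values of n are exactly the entries labelled L in this table (10 of them).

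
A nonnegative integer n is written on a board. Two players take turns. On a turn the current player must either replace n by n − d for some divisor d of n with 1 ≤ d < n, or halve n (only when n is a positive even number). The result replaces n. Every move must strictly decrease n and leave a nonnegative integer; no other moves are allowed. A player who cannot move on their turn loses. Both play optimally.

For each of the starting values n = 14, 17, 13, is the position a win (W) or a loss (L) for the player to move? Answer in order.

14: W, 17: L, 13: L

Label each position W (a win for the player to move) or L (a loss). A position with no legal move is L; any other position is W exactly when some move reaches an L, and L when every move reaches a W.
n=0: no move → L
n=1: no move → L
n=2: reaches L-position 1 → W
n=3: only reaches 2(W), which is W → L
n=4: reaches L-position 3 → W
n=5: only reaches 4(W), which is W → L
n=6: reaches L-position 3 → W
n=7: only reaches 6(W), which is W → L
n=8: reaches L-position 7 → W
n=9: only reaches 6(W), 8(W), all W → L
n=10: reaches L-position 5 → W
n=11: only reaches 10(W), which is W → L
n=12: reaches L-position 9 → W
n=13: only reaches 12(W), which is W → L
n=14: reaches L-position 7 → W
n=15: only reaches 10(W), 12(W), 14(W), all W → L
n=16: reaches L-position 15 → W
n=17: only reaches 16(W), which is W → L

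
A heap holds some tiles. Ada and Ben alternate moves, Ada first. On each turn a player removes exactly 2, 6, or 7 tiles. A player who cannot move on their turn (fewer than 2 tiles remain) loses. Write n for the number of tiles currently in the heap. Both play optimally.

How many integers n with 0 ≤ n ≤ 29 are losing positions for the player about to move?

12

Work bottom-up. With no move the player to move loses. Otherwise the position is W if at least one move leads to an L position for the opponent, and L if every move leads to a W.
n=0: no move → L
n=1: no move → L
n=2: reaches L-position 0 → W
n=3: reaches L-position 1 → W
n=4: only reaches 2(W), which is W → L
n=5: only reaches 3(W), which is W → L
n=6: reaches L-position 4 → W
n=7: reaches L-position 5 → W
n=8: reaches L-position 1 → W
n=9: only reaches 7(W), 3(W), 2(W), all W → L
n=10: reaches L-position 4 → W
n=11: reaches L-position 9 → W
n=12: reaches L-position 5 → W
n=13: only reaches 11(W), 7(W), 6(W), all W → L
n=14: only reaches 12(W), 8(W), 7(W), all W → L
n=15: reaches L-position 13 → W
n=16: reaches L-position 14 → W
n=17: only reaches 15(W), 11(W), 10(W), all W → L
n=18: only reaches 16(W), 12(W), 11(W), all W → L
n=19: reaches L-position 17 → W
n=20: reaches L-position 18 → W
n=21: reaches L-position 14 → W
n=22: only reaches 20(W), 16(W), 15(W), all W → L
n=23: reaches L-position 17 → W
n=24: reaches L-position 22 → W
n=25: reaches L-position 18 → W
n=26: only reaches 24(W), 20(W), 19(W), all W → L
n=27: only reaches 25(W), 21(W), 20(W), all W → L
n=28: reaches L-position 26 → W
n=29: reaches L-position 27 → W
L entries with 0 ≤ n ≤ 29: n = 0, 1, 4, 5, 9, 13, 14, 17, 18, 22, 26, 27; that makes 12.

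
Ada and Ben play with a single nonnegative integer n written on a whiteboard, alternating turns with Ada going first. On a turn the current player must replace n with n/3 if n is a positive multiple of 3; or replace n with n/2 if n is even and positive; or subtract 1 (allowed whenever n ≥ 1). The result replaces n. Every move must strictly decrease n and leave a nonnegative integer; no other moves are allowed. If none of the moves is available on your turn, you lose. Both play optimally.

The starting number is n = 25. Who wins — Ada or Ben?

Ben wins.

Use the standard recursion: the mover loses at a terminal position; elsewhere, the mover wins exactly when some move hands the opponent an L position.
n=0: no move → L
n=1: W (go to 0, an L position)
n=2: L (sole option 1(W) is W)
n=3: W (go to 2, an L position)
n=4: W (go to 2, an L position)
n=5: L (sole option 4(W) is W)
n=6: W (go to 2, an L position)
n=7: L (sole option 6(W) is W)
n=8: W (go to 7, an L position)
n=9: L (options 3(W), 8(W) are all W)
n=10: W (go to 5, an L position)
n=11: L (sole option 10(W) is W)
n=12: W (go to 11, an L position)
n=13: L (sole option 12(W) is W)
n=14: W (go to 7, an L position)
n=15: W (go to 5, an L position)
n=16: L (options 8(W), 15(W) are all W)
n=17: W (go to 16, an L position)
n=18: W (go to 9, an L position)
n=19: L (sole option 18(W) is W)
n=20: W (go to 19, an L position)
n=21: W (go to 7, an L position)
n=22: W (go to 11, an L position)
n=23: L (sole option 22(W) is W)
n=24: W (go to 23, an L position)
n=25: L (sole option 24(W) is W)
Every move from 25 reaches a W position, so the mover loses.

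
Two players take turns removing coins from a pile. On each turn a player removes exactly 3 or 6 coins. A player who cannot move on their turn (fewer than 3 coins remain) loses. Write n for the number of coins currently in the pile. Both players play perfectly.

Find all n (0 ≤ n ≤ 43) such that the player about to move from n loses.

Compute win/loss labels from the base case upward. A position with no move is L. Any other position is W if it can reach an L in one move, else L.
n=0: no move → L
n=1: no move → L
n=2: no move → L
n=3: can move to 0, which is L ⇒ W
n=4: can move to 1, which is L ⇒ W
n=5: can move to 2, which is L ⇒ W
n=6: can move to 0, which is L ⇒ W
n=7: can move to 1, which is L ⇒ W
n=8: can move to 2, which is L ⇒ W
n=9: moves to 6(W), 3(W); every one is W ⇒ L
n=10: moves to 7(W), 4(W); every one is W ⇒ L
n=11: moves to 8(W), 5(W); every one is W ⇒ L
n=12: can move to 9, which is L ⇒ W
n=13: can move to 10, which is L ⇒ W
n=14: can move to 11, which is L ⇒ W
n=15: can move to 9, which is L ⇒ W
n=16: can move to 10, which is L ⇒ W
n=17: can move to 11, which is L ⇒ W
n=18: moves to 15(W), 12(W); every one is W ⇒ L
n=19: moves to 16(W), 13(W); every one is W ⇒ L
n=20: moves to 17(W), 14(W); every one is W ⇒ L
n=21: can move to 18, which is L ⇒ W
n=22: can move to 19, which is L ⇒ W
n=23: can move to 20, which is L ⇒ W
n=24: can move to 18, which is L ⇒ W
n=25: can move to 19, which is L ⇒ W
n=26: can move to 20, which is L ⇒ W
n=27: moves to 24(W), 21(W); every one is W ⇒ L
n=28: moves to 25(W), 22(W); every one is W ⇒ L
n=29: moves to 26(W), 23(W); every one is W ⇒ L
n=30: can move to 27, which is L ⇒ W
n=31: can move to 28, which is L ⇒ W
n=32: can move to 29, which is L ⇒ W
n=33: can move to 27, which is L ⇒ W
n=34: can move to 28, which is L ⇒ W
n=35: can move to 29, which is L ⇒ W
n=36: moves to 33(W), 30(W); every one is W ⇒ L
n=37: moves to 34(W), 31(W); every one is W ⇒ L
n=38: moves to 35(W), 32(W); every one is W ⇒ L
n=39: can move to 36, which is L ⇒ W
n=40: can move to 37, which is L ⇒ W
n=41: can move to 38, which is L ⇒ W
n=42: can move to 36, which is L ⇒ W
n=43: can move to 37, which is L ⇒ W
Reading off the rows marked L gives the requested list; there are 15 such values of n.

0, 1, 2, 9, 10, 11, 18, 19, 20, 27, 28, 29, 36, 37, 38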